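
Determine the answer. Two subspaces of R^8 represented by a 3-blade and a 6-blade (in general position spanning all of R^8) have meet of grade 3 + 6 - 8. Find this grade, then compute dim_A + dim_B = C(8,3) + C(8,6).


Meet grade = grade(A) + grade(B) - n
= 3 + 6 - 8 = 1
C(8,3) = 56
C(8,6) = 28
dim_A + dim_B = 56 + 28 = 84


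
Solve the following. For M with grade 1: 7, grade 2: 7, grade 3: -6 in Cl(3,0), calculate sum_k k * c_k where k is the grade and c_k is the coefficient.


Grade-weighted sum = sum of grade_k * coefficient_k
1*7 = 7
2*7 = 14
3*(-6) = -18
Total = 7 + 14 + (-18) = 3


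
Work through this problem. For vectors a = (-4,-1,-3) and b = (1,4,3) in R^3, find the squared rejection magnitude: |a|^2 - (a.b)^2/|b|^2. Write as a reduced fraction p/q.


|a|^2 = (-4)^2 + (-1)^2 + (-3)^2 = 26
|b|^2 = 1^2 + 4^2 + 3^2 = 26
a . b = (-4)*1 + (-1)*4 + (-3)*3 = -17
(a.b)^2 = (-17)^2 = 289
|rej|^2 = 26 - 289/26
= (676 - 289)/26
= 387/26
In lowest terms: 387/26


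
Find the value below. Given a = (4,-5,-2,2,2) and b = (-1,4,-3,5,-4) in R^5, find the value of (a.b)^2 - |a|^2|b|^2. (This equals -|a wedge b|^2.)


a . b = 4*(-1) + (-5)*4 + (-2)*(-3) + 2*5 + 2*(-4)
= -4 + (-20) + 6 + 10 + (-8) = -16
|a|^2 = 4^2 + (-5)^2 + (-2)^2 + 2^2 + 2^2 = 53
|b|^2 = (-1)^2 + 4^2 + (-3)^2 + 5^2 + (-4)^2 = 67
(a.b)^2 = (-16)^2 = 256
|a|^2 * |b|^2 = 53 * 67 = 3551
Result = 256 - 3551 = -3295


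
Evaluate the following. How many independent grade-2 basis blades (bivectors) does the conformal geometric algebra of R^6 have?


The conformal model of R^6 uses Cl(7,1) with m = 6 + 2 = 8 generators.
Number of grade-2 blades = C(m, 2) = C(8, 2)
= 8*7/2 = 28


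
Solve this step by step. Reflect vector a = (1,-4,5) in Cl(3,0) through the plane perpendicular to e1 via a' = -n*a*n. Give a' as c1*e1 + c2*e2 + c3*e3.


Reflection formula: a' = -n*a*n, with n = e1 (unit vector, n^2 = 1).
For reflection through hyperplane perp to e1:
The component along e1 flips sign, others stay.
a = (1, -4, 5)
a' = (-1, -4, 5)
a' = -1*e1 - 4*e2 + 5*e3


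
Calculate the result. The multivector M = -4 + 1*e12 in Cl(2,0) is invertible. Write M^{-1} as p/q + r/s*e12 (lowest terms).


M = -4 + 1*e12, where e12^2 = -1.
Since M commutes with its reverse ~M = a - b*e12, M * ~M = a^2 - b^2*e12^2 = a^2 + b^2.
So M^{-1} = ~M / (a^2 + b^2) = (a - b*e12)/(a^2 + b^2).
a^2 + b^2 = 16 + 1 = 17
Scalar part = -4/17 = -4/17
Bivector coeff = -1/17 = -1/17
M^{-1} = -4/17 - 1/17*e12


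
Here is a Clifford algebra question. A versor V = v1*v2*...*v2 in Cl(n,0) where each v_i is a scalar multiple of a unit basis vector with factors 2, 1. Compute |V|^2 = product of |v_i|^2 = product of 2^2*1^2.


Each vector v_i has |v_i|^2 = s_i^2
Squared scales: 2^2 = 4, 1^2 = 1
|V|^2 = 4 * 1
= 4


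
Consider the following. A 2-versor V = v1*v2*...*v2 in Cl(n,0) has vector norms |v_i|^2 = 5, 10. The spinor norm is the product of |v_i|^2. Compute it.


Spinor norm N(V) = |v1|^2 * |v2|^2 * ... * |v2|^2
= 5 * 10
Running product: 5, 50
N(V) = 50


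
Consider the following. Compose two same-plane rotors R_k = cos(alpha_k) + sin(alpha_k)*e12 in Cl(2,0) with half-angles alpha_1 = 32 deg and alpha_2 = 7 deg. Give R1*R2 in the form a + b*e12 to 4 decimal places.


Same-plane rotors commute and their half-angles add:
R1*R2 = cos(a1 + a2) + sin(a1 + a2)*e12.
a1 + a2 = 32 + 7 = 39 deg
cos(39 deg) = 0.7771
sin(39 deg) = 0.6293
R1*R2 = 0.7771 + 0.6293*e12


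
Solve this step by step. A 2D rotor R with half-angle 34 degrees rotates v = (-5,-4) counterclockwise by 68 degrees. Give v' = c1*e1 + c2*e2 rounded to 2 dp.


Rotor R = cos(34deg) - sin(34deg)*e12
Rotation angle theta = 2 * 34 = 68 degrees
v' = R*v*~R rotates v by theta.
cos(68deg) = 0.3746, sin(68deg) = 0.9272
v'_1 = -5*cos(68deg) - (-4)*sin(68deg)
= -5*0.3746 - (-4)*0.9272
= 1.84
v'_2 = -5*sin(68deg) + (-4)*cos(68deg)
= -5*0.9272 + (-4)*0.3746
= -6.13
v' = 1.84*e1 - 6.13*e2


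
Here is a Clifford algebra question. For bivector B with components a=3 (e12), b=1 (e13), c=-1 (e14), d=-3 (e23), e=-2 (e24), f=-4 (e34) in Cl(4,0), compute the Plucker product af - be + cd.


Plucker relation: af - be + cd
a*f = 3*(-4) = -12
b*e = 1*(-2) = -2
c*d = (-1)*(-3) = 3
af - be + cd = -12 - (-2) + 3
= -7


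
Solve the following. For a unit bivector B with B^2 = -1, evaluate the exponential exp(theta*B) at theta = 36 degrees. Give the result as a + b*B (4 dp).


For a unit bivector B with B^2 = -1, the exponential series gives
e^(theta*B) = cos(theta) + sin(theta)*B (the GA analogue of Euler's formula).
theta = 36 degrees = 0.628319 rad
cos(36 deg) = 0.8090
sin(36 deg) = 0.5878
exp(theta*B) = 0.8090 + 0.5878*B


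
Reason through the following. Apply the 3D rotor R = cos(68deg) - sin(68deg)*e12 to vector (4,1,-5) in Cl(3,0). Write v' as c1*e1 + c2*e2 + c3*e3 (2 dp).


Rotor R = cos(68deg) - sin(68deg)*e12
Rotation angle theta = 2 * 68 = 136 degrees in the e12 plane (e1 -> e2).
The component perpendicular to the plane (e3) is invariant: v'_3 = v3 = -5.00
cos(136deg) = -0.7193, sin(136deg) = 0.6947
v'_1 = v1*cos(theta) - v2*sin(theta) = 4*(-0.7193) - 1*0.6947 = -3.57
v'_2 = v1*sin(theta) + v2*cos(theta) = 4*0.6947 + 1*(-0.7193) = 2.06
v' = -3.57*e1 + 2.06*e2 - 5.00*e3


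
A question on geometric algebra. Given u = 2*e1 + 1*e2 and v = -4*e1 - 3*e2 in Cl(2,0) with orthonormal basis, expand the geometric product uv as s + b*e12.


Expand: (2*e1 + 1*e2)(-4*e1 - 3*e2)
= 2*(-4)*e1e1 + 2*(-3)*e1e2 + 1*(-4)*e2e1 + 1*(-3)*e2e2
Using e1^2 = e2^2 = 1, e2e1 = -e1e2:
Scalar part s = 2*(-4) + 1*(-3) = -8 + (-3) = -11
Bivector part b = 2*(-3) - 1*(-4) = -6 - (-4) = -2
uv = -11 - 2*e12


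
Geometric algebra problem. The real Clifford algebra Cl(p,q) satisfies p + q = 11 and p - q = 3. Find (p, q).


We need p + q = 11 and p - q = 3.
Adding: 2p = 11 + 3 = 14, so p = 7.
Then q = 11 - 7 = 4.
(p, q) = (7, 4)


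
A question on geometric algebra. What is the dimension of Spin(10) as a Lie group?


Spin(n) double-covers SO(n); both have Lie algebra so(n) of dimension n(n-1)/2.
n = 10
n(n-1) = 10 * 9 = 90
dim Spin(10) = 90/2 = 45


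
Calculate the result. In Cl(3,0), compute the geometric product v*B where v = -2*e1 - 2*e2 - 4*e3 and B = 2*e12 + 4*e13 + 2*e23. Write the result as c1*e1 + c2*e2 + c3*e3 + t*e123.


vB has grade-1 (vector) and grade-3 (trivector) parts: vB = (v _| B) + (v ^ B).
Vector part <vB>_1:
  e1: -v2*b12 - v3*b13 = -(-2)*(2) - (-4)*(4) = 20
  e2: v1*b12 - v3*b23 = (-2)*(2) - (-4)*(2) = 4
  e3: v1*b13 + v2*b23 = (-2)*(4) + (-2)*(2) = -12
Trivector part <vB>_3:
  e123: v1*b23 - v2*b13 + v3*b12 = (-2)*(2) - (-2)*(4) + (-4)*(2) = -4
vB = 20*e1 + 4*e2 - 12*e3 - 4*e123


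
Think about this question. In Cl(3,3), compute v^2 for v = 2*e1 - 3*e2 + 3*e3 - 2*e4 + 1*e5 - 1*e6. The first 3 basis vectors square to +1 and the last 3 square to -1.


v^2 = sum of c_i^2 * e_i^2
Positive signature terms (e_i^2 = +1): 2^2 + (-3)^2 + 3^2 = 22
Negative signature terms (e_j^2 = -1): (-2)^2 + 1^2 + (-1)^2 = 6
v^2 = 22 - 6 = 16


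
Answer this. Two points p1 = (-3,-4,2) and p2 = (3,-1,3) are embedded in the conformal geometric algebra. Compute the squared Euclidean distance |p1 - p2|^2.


p1 - p2 = (-6, -3, -1)
|p1 - p2|^2 = (-6)^2 + (-3)^2 + (-1)^2
= 36 + 9 + 1
= 46


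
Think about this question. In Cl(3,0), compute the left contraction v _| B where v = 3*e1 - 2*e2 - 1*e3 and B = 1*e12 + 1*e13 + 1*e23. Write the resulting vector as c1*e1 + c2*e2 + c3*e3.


Left contraction v _| B = <vB>_1 (grade-1 part of the geometric product vB).
Using e1_|e12 = e2, e2_|e12 = -e1, e1_|e13 = e3, e3_|e13 = -e1, e2_|e23 = e3, e3_|e23 = -e2:
e1 coeff: -v2*b12 - v3*b13 = -(-2)*(1) - (-1)*(1) = 3
e2 coeff: v1*b12 - v3*b23 = (3)*(1) - (-1)*(1) = 4
e3 coeff: v1*b13 + v2*b23 = (3)*(1) + (-2)*(1) = 1
v _| B = 3*e1 + 4*e2 + 1*e3


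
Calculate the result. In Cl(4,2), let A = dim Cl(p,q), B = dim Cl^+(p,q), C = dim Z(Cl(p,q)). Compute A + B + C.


n = 4 + 2 = 6
Total dim = 2^6 = 64
Even subalgebra dim = 2^5 = 32
n is even, so center dim = 1
Sum = 64 + 32 + 1 = 97


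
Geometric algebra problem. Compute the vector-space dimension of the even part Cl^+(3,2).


Even subalgebra dimension = 2^(n-1)
n = 3 + 2 = 5
2^(5 - 1) = 2^4 = 16
Verification: sum of C(5,k) for even k = 1 + 10 + 5 = 16
Result = 16


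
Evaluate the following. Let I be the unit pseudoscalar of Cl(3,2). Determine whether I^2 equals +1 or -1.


The pseudoscalar I = e1...e_n (product of all n generators) of Cl(p,q) satisfies I^2 = (-1)^(q + n(n-1)/2).
p = 3, q = 2, n = p + q = 5
n(n-1)/2 = 5 * 4 / 2 = 10
Exponent = q + n(n-1)/2 = 2 + 10 = 12
I^2 = (-1)^12 = +1


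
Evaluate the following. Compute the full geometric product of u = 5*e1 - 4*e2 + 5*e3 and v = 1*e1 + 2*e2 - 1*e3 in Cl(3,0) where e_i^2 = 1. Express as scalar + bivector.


In Cl(3,0): e_i^2 = 1, e_ie_j = -e_je_i for i != j.
Scalar part = u . v = 5*1 + (-4)*2 + 5*(-1)
= 5 + (-8) + (-5) = -8
e12 coeff = 5*2 - (-4)*1 = 10 - (-4) = 14
e13 coeff = 5*(-1) - 5*1 = -5 - 5 = -10
e23 coeff = (-4)*(-1) - 5*2 = 4 - 10 = -6
uv = -8 + 14*e12 - 10*e13 - 6*e23


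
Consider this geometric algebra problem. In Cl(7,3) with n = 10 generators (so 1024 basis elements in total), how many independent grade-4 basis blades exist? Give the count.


Number of grade-k basis blades in Cl(p,q) with n = p + q is C(n, k).
n = 7 + 3 = 10
C(10, 4) = 10! / (4! * 6!)
= 3628800 / (24 * 720)
= 210


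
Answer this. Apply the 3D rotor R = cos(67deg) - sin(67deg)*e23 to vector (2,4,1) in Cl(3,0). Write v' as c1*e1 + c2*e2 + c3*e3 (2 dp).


Rotor R = cos(67deg) - sin(67deg)*e23
Rotation angle theta = 2 * 67 = 134 degrees in the e23 plane (e2 -> e3).
The component perpendicular to the plane (e1) is invariant: v'_1 = v1 = 2.00
cos(134deg) = -0.6947, sin(134deg) = 0.7193
v'_2 = v2*cos(theta) - v3*sin(theta) = 4*(-0.6947) - 1*0.7193 = -3.50
v'_3 = v2*sin(theta) + v3*cos(theta) = 4*0.7193 + 1*(-0.6947) = 2.18
v' = 2.00*e1 - 3.50*e2 + 2.18*e3


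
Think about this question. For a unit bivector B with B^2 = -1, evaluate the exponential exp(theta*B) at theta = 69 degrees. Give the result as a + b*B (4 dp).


For a unit bivector B with B^2 = -1, the exponential series gives
e^(theta*B) = cos(theta) + sin(theta)*B (the GA analogue of Euler's formula).
theta = 69 degrees = 1.204277 rad
cos(69 deg) = 0.3584
sin(69 deg) = 0.9336
exp(theta*B) = 0.3584 + 0.9336*B


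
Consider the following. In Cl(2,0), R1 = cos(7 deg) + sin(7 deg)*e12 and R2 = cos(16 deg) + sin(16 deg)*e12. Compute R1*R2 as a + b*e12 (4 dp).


Same-plane rotors commute and their half-angles add:
R1*R2 = cos(a1 + a2) + sin(a1 + a2)*e12.
a1 + a2 = 7 + 16 = 23 deg
cos(23 deg) = 0.9205
sin(23 deg) = 0.3907
R1*R2 = 0.9205 + 0.3907*e12


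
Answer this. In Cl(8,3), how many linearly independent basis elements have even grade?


Even subalgebra dimension = 2^(n-1)
n = 8 + 3 = 11
2^(11 - 1) = 2^10 = 1024
Verification: sum of C(11,k) for even k = 1 + 55 + 330 + 462 + 165 + 11 = 1024
Result = 1024


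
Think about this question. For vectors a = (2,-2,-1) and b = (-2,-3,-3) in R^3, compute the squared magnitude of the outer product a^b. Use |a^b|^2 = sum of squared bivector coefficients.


a wedge b = (a1*b2 - a2*b1)*e12 + (a1*b3 - a3*b1)*e13 + (a2*b3 - a3*b2)*e23
e12 coeff: 2*(-3) - (-2)*(-2) = -6 - 4 = -10
e13 coeff: 2*(-3) - (-1)*(-2) = -6 - 2 = -8
e23 coeff: (-2)*(-3) - (-1)*(-3) = 6 - 3 = 3
|a wedge b|^2 = (-10)^2 + (-8)^2 + 3^2
= 100 + 64 + 9
= 173


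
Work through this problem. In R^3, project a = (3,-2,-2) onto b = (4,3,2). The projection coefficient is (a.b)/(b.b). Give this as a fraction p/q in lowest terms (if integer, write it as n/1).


Projection coefficient = (a . b) / (b . b)
a . b = 3*4 + (-2)*3 + (-2)*2
= 12 + (-6) + (-4) = 2
b . b = 4^2 + 3^2 + 2^2
= 16 + 9 + 4 = 29
Coefficient = 2/29
In lowest terms: 2/29


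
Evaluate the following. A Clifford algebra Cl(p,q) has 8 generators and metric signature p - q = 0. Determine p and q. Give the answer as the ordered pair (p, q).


We need p + q = 8 and p - q = 0.
Adding: 2p = 8 + 0 = 8, so p = 4.
Then q = 8 - 4 = 4.
(p, q) = (4, 4)


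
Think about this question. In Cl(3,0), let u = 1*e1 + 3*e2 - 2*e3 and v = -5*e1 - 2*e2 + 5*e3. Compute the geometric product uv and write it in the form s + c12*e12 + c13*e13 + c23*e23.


In Cl(3,0): e_i^2 = 1, e_ie_j = -e_je_i for i != j.
Scalar part = u . v = 1*(-5) + 3*(-2) + (-2)*5
= -5 + (-6) + (-10) = -21
e12 coeff = 1*(-2) - 3*(-5) = -2 - (-15) = 13
e13 coeff = 1*5 - (-2)*(-5) = 5 - 10 = -5
e23 coeff = 3*5 - (-2)*(-2) = 15 - 4 = 11
uv = -21 + 13*e12 - 5*e13 + 11*e23


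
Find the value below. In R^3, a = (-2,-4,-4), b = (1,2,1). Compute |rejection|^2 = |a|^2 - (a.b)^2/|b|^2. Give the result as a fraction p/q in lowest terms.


|a|^2 = (-2)^2 + (-4)^2 + (-4)^2 = 36
|b|^2 = 1^2 + 2^2 + 1^2 = 6
a . b = (-2)*1 + (-4)*2 + (-4)*1 = -14
(a.b)^2 = (-14)^2 = 196
|rej|^2 = 36 - 196/6
= (216 - 196)/6
= 20/6
In lowest terms: 10/3


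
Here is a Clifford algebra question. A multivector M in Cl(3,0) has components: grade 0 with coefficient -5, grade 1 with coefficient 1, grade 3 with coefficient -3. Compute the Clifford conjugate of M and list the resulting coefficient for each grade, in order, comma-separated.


Clifford conjugate sign for grade k: (-1)^(k(k+1)/2)
Grade 0: (-1)^(0*1/2) = (-1)^0 = 1, coeff -5 -> -5
Grade 1: (-1)^(1*2/2) = (-1)^1 = -1, coeff 1 -> -1
Grade 3: (-1)^(3*4/2) = (-1)^6 = 1, coeff -3 -> -3
Conjugated coefficients: -5, -1, -3


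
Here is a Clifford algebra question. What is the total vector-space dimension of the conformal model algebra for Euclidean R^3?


The conformal model of R^3 uses Cl(4,1): the 3 Euclidean generators plus two extra orthogonal generators e+ (e+^2 = +1) and e- (e-^2 = -1), from which the null vectors e0, einf are built.
Number of generators m = 3 + 2 = 5.
dim Cl(p,q) = 2^m = 2^5 = 32


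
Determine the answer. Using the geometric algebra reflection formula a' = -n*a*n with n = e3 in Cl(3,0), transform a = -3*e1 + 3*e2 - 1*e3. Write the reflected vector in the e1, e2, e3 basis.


Reflection formula: a' = -n*a*n, with n = e3 (unit vector, n^2 = 1).
For reflection through hyperplane perp to e3:
The component along e3 flips sign, others stay.
a = (-3, 3, -1)
a' = (-3, 3, 1)
a' = -3*e1 + 3*e2 + 1*e3


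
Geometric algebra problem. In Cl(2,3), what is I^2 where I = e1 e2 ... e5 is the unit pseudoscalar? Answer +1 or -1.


The pseudoscalar I = e1...e_n (product of all n generators) of Cl(p,q) satisfies I^2 = (-1)^(q + n(n-1)/2).
p = 2, q = 3, n = p + q = 5
n(n-1)/2 = 5 * 4 / 2 = 10
Exponent = q + n(n-1)/2 = 3 + 10 = 13
I^2 = (-1)^13 = -1


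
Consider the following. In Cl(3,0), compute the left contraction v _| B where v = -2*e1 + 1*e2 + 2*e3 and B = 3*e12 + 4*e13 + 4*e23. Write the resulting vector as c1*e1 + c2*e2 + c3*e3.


Left contraction v _| B = <vB>_1 (grade-1 part of the geometric product vB).
Using e1_|e12 = e2, e2_|e12 = -e1, e1_|e13 = e3, e3_|e13 = -e1, e2_|e23 = e3, e3_|e23 = -e2:
e1 coeff: -v2*b12 - v3*b13 = -(1)*(3) - (2)*(4) = -11
e2 coeff: v1*b12 - v3*b23 = (-2)*(3) - (2)*(4) = -14
e3 coeff: v1*b13 + v2*b23 = (-2)*(4) + (1)*(4) = -4
v _| B = -11*e1 - 14*e2 - 4*e3


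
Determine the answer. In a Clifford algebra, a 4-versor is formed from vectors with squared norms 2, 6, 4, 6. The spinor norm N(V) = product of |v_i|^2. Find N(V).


Spinor norm N(V) = |v1|^2 * |v2|^2 * ... * |v4|^2
= 2 * 6 * 4 * 6
Running product: 2, 12, 48, 288
N(V) = 288


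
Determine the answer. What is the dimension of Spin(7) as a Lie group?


Spin(n) double-covers SO(n); both have Lie algebra so(n) of dimension n(n-1)/2.
n = 7
n(n-1) = 7 * 6 = 42
dim Spin(7) = 42/2 = 21


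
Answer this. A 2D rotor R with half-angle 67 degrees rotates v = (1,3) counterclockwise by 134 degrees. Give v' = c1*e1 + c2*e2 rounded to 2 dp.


Rotor R = cos(67deg) - sin(67deg)*e12
Rotation angle theta = 2 * 67 = 134 degrees
v' = R*v*~R rotates v by theta.
cos(134deg) = -0.6947, sin(134deg) = 0.7193
v'_1 = 1*cos(134deg) - 3*sin(134deg)
= 1*(-0.6947) - 3*0.7193
= -2.85
v'_2 = 1*sin(134deg) + 3*cos(134deg)
= 1*0.7193 + 3*(-0.6947)
= -1.36
v' = -2.85*e1 - 1.36*e2


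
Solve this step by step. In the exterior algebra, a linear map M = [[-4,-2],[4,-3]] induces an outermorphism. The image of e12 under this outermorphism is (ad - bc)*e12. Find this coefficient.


The outermorphism of a linear map f sends e1^e2 to f(e1)^f(e2).
f(e1) = -4*e1 + 4*e2
f(e2) = -2*e1 - 3*e2
f(e1) ^ f(e2) = (-4*e1 + 4*e2) ^ (-2*e1 - 3*e2)
= (-4)*(-3)*e12 + 4*(-2)*e21
= (12 - (-8))*e12
= 20*e12
Coefficient = 20


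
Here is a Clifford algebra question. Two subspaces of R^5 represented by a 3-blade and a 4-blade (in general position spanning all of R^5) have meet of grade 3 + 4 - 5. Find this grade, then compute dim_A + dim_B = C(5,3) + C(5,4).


Meet grade = grade(A) + grade(B) - n
= 3 + 4 - 5 = 2
C(5,3) = 10
C(5,4) = 5
dim_A + dim_B = 10 + 5 = 15


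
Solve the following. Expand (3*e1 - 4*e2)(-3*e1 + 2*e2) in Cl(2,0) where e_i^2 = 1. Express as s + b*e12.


Expand: (3*e1 - 4*e2)(-3*e1 + 2*e2)
= 3*(-3)*e1e1 + 3*2*e1e2 + (-4)*(-3)*e2e1 + (-4)*2*e2e2
Using e1^2 = e2^2 = 1, e2e1 = -e1e2:
Scalar part s = 3*(-3) + (-4)*2 = -9 + (-8) = -17
Bivector part b = 3*2 - (-4)*(-3) = 6 - 12 = -6
uv = -17 - 6*e12


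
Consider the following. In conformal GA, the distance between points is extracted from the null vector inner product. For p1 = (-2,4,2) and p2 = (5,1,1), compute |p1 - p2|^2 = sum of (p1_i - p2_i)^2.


p1 - p2 = (-7, 3, 1)
|p1 - p2|^2 = (-7)^2 + 3^2 + 1^2
= 49 + 9 + 1
= 59


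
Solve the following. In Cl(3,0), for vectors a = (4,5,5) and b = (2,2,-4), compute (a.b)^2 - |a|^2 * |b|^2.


a . b = 4*2 + 5*2 + 5*(-4)
= 8 + 10 + (-20) = -2
|a|^2 = 4^2 + 5^2 + 5^2 = 66
|b|^2 = 2^2 + 2^2 + (-4)^2 = 24
(a.b)^2 = (-2)^2 = 4
|a|^2 * |b|^2 = 66 * 24 = 1584
Result = 4 - 1584 = -1580


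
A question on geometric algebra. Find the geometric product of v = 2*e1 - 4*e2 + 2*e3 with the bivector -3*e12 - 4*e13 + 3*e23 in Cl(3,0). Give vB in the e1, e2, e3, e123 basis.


vB has grade-1 (vector) and grade-3 (trivector) parts: vB = (v _| B) + (v ^ B).
Vector part <vB>_1:
  e1: -v2*b12 - v3*b13 = -(-4)*(-3) - (2)*(-4) = -4
  e2: v1*b12 - v3*b23 = (2)*(-3) - (2)*(3) = -12
  e3: v1*b13 + v2*b23 = (2)*(-4) + (-4)*(3) = -20
Trivector part <vB>_3:
  e123: v1*b23 - v2*b13 + v3*b12 = (2)*(3) - (-4)*(-4) + (2)*(-3) = -16
vB = -4*e1 - 12*e2 - 20*e3 - 16*e123


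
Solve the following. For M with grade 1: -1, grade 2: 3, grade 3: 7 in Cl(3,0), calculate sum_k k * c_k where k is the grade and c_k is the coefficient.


Grade-weighted sum = sum of grade_k * coefficient_k
1*(-1) = -1
2*3 = 6
3*7 = 21
Total = -1 + 6 + 21 = 26


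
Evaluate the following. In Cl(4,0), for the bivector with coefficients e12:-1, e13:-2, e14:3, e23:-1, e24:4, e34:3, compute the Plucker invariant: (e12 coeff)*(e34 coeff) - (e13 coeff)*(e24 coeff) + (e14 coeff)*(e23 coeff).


Plucker relation: af - be + cd
a*f = (-1)*3 = -3
b*e = (-2)*4 = -8
c*d = 3*(-1) = -3
af - be + cd = -3 - (-8) + (-3)
= 2


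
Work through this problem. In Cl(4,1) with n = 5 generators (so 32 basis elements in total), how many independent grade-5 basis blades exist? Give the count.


Number of grade-k basis blades in Cl(p,q) with n = p + q is C(n, k).
n = 4 + 1 = 5
C(5, 5) = 5! / (5! * 0!)
= 120 / (120 * 1)
= 1


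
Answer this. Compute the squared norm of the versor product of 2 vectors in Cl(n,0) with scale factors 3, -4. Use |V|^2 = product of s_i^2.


Each vector v_i has |v_i|^2 = s_i^2
Squared scales: 3^2 = 9, (-4)^2 = 16
|V|^2 = 9 * 16
= 144


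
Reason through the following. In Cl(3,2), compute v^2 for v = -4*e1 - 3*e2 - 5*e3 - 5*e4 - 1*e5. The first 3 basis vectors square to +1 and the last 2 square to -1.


v^2 = sum of c_i^2 * e_i^2
Positive signature terms (e_i^2 = +1): (-4)^2 + (-3)^2 + (-5)^2 = 50
Negative signature terms (e_j^2 = -1): (-5)^2 + (-1)^2 = 26
v^2 = 50 - 26 = 24


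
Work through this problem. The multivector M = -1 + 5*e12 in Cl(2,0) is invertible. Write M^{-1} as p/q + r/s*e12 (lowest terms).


M = -1 + 5*e12, where e12^2 = -1.
Since M commutes with its reverse ~M = a - b*e12, M * ~M = a^2 - b^2*e12^2 = a^2 + b^2.
So M^{-1} = ~M / (a^2 + b^2) = (a - b*e12)/(a^2 + b^2).
a^2 + b^2 = 1 + 25 = 26
Scalar part = -1/26 = -1/26
Bivector coeff = -5/26 = -5/26
M^{-1} = -1/26 - 5/26*e12


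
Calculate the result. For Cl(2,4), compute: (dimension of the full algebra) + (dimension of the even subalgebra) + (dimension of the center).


n = 2 + 4 = 6
Total dim = 2^6 = 64
Even subalgebra dim = 2^5 = 32
n is even, so center dim = 1
Sum = 64 + 32 + 1 = 97


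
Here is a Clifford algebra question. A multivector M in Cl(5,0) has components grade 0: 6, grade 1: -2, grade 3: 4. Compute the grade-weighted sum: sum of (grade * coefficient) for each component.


Grade-weighted sum = sum of grade_k * coefficient_k
0*6 = 0
1*(-2) = -2
3*4 = 12
Total = 0 + (-2) + 12 = 10


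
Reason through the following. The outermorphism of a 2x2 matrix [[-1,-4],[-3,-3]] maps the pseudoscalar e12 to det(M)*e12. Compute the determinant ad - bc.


The outermorphism of a linear map f sends e1^e2 to f(e1)^f(e2).
f(e1) = -1*e1 - 3*e2
f(e2) = -4*e1 - 3*e2
f(e1) ^ f(e2) = (-1*e1 - 3*e2) ^ (-4*e1 - 3*e2)
= (-1)*(-3)*e12 + (-3)*(-4)*e21
= (3 - 12)*e12
= -9*e12
Coefficient = -9


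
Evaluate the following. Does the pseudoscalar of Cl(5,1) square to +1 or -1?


The pseudoscalar I = e1...e_n (product of all n generators) of Cl(p,q) satisfies I^2 = (-1)^(q + n(n-1)/2).
p = 5, q = 1, n = p + q = 6
n(n-1)/2 = 6 * 5 / 2 = 15
Exponent = q + n(n-1)/2 = 1 + 15 = 16
I^2 = (-1)^16 = +1


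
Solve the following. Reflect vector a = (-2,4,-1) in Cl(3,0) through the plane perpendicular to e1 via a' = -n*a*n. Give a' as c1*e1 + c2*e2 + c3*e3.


Reflection formula: a' = -n*a*n, with n = e1 (unit vector, n^2 = 1).
For reflection through hyperplane perp to e1:
The component along e1 flips sign, others stay.
a = (-2, 4, -1)
a' = (2, 4, -1)
a' = 2*e1 + 4*e2 - 1*e3


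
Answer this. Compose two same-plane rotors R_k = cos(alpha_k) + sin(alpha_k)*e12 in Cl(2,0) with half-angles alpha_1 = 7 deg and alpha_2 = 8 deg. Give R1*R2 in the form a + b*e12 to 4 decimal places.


Same-plane rotors commute and their half-angles add:
R1*R2 = cos(a1 + a2) + sin(a1 + a2)*e12.
a1 + a2 = 7 + 8 = 15 deg
cos(15 deg) = 0.9659
sin(15 deg) = 0.2588
R1*R2 = 0.9659 + 0.2588*e12


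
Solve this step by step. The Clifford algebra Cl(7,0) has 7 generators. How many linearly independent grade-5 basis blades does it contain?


Number of grade-k basis blades in Cl(p,q) with n = p + q is C(n, k).
n = 7 + 0 = 7
C(7, 5) = 7! / (5! * 2!)
= 5040 / (120 * 2)
= 21


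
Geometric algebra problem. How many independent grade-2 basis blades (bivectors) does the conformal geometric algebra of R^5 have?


The conformal model of R^5 uses Cl(6,1) with m = 5 + 2 = 7 generators.
Number of grade-2 blades = C(m, 2) = C(7, 2)
= 7*6/2 = 21


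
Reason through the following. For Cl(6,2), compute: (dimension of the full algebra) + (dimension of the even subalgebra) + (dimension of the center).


n = 6 + 2 = 8
Total dim = 2^8 = 256
Even subalgebra dim = 2^7 = 128
n is even, so center dim = 1
Sum = 256 + 128 + 1 = 385


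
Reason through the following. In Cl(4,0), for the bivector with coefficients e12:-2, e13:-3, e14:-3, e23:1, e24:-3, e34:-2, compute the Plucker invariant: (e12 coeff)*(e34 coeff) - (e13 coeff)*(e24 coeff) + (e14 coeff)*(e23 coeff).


Plucker relation: af - be + cd
a*f = (-2)*(-2) = 4
b*e = (-3)*(-3) = 9
c*d = (-3)*1 = -3
af - be + cd = 4 - 9 + (-3)
= -8


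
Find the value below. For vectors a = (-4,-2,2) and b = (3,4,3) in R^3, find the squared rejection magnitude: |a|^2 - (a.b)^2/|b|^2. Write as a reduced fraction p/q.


|a|^2 = (-4)^2 + (-2)^2 + 2^2 = 24
|b|^2 = 3^2 + 4^2 + 3^2 = 34
a . b = (-4)*3 + (-2)*4 + 2*3 = -14
(a.b)^2 = (-14)^2 = 196
|rej|^2 = 24 - 196/34
= (816 - 196)/34
= 620/34
In lowest terms: 310/17


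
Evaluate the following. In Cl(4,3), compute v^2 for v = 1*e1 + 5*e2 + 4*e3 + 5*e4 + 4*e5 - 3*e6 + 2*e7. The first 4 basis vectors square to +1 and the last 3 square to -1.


v^2 = sum of c_i^2 * e_i^2
Positive signature terms (e_i^2 = +1): 1^2 + 5^2 + 4^2 + 5^2 = 67
Negative signature terms (e_j^2 = -1): 4^2 + (-3)^2 + 2^2 = 29
v^2 = 67 - 29 = 38


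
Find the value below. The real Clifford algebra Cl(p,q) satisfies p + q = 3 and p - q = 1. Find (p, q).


We need p + q = 3 and p - q = 1.
Adding: 2p = 3 + 1 = 4, so p = 2.
Then q = 3 - 2 = 1.
(p, q) = (2, 1)


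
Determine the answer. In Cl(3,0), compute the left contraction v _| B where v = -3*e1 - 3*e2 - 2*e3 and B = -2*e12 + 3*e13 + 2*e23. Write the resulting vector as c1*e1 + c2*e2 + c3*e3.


Left contraction v _| B = <vB>_1 (grade-1 part of the geometric product vB).
Using e1_|e12 = e2, e2_|e12 = -e1, e1_|e13 = e3, e3_|e13 = -e1, e2_|e23 = e3, e3_|e23 = -e2:
e1 coeff: -v2*b12 - v3*b13 = -(-3)*(-2) - (-2)*(3) = 0
e2 coeff: v1*b12 - v3*b23 = (-3)*(-2) - (-2)*(2) = 10
e3 coeff: v1*b13 + v2*b23 = (-3)*(3) + (-3)*(2) = -15
v _| B = 0*e1 + 10*e2 - 15*e3


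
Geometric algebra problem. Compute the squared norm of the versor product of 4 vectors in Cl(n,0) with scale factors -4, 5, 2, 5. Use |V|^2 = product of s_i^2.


Each vector v_i has |v_i|^2 = s_i^2
Squared scales: (-4)^2 = 16, 5^2 = 25, 2^2 = 4, 5^2 = 25
|V|^2 = 16 * 25 * 4 * 25
= 40000


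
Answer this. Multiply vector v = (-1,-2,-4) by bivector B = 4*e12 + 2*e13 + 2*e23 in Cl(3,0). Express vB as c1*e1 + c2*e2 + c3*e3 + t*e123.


vB has grade-1 (vector) and grade-3 (trivector) parts: vB = (v _| B) + (v ^ B).
Vector part <vB>_1:
  e1: -v2*b12 - v3*b13 = -(-2)*(4) - (-4)*(2) = 16
  e2: v1*b12 - v3*b23 = (-1)*(4) - (-4)*(2) = 4
  e3: v1*b13 + v2*b23 = (-1)*(2) + (-2)*(2) = -6
Trivector part <vB>_3:
  e123: v1*b23 - v2*b13 + v3*b12 = (-1)*(2) - (-2)*(2) + (-4)*(4) = -14
vB = 16*e1 + 4*e2 - 6*e3 - 14*e123


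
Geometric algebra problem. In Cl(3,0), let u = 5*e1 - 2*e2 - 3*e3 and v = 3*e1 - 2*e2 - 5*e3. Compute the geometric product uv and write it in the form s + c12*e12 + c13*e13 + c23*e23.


In Cl(3,0): e_i^2 = 1, e_ie_j = -e_je_i for i != j.
Scalar part = u . v = 5*3 + (-2)*(-2) + (-3)*(-5)
= 15 + 4 + 15 = 34
e12 coeff = 5*(-2) - (-2)*3 = -10 - (-6) = -4
e13 coeff = 5*(-5) - (-3)*3 = -25 - (-9) = -16
e23 coeff = (-2)*(-5) - (-3)*(-2) = 10 - 6 = 4
uv = 34 - 4*e12 - 16*e13 + 4*e23


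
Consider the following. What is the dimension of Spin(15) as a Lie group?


Spin(n) double-covers SO(n); both have Lie algebra so(n) of dimension n(n-1)/2.
n = 15
n(n-1) = 15 * 14 = 210
dim Spin(15) = 210/2 = 105


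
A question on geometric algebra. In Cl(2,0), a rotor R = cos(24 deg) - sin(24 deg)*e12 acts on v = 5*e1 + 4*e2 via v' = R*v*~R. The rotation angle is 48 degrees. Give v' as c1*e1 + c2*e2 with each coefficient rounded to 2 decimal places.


Rotor R = cos(24deg) - sin(24deg)*e12
Rotation angle theta = 2 * 24 = 48 degrees
v' = R*v*~R rotates v by theta.
cos(48deg) = 0.6691, sin(48deg) = 0.7431
v'_1 = 5*cos(48deg) - 4*sin(48deg)
= 5*0.6691 - 4*0.7431
= 0.37
v'_2 = 5*sin(48deg) + 4*cos(48deg)
= 5*0.7431 + 4*0.6691
= 6.39
v' = 0.37*e1 + 6.39*e2


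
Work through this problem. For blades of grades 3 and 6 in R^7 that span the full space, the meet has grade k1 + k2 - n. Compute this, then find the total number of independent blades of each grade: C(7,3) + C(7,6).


Meet grade = grade(A) + grade(B) - n
= 3 + 6 - 7 = 2
C(7,3) = 35
C(7,6) = 7
dim_A + dim_B = 35 + 7 = 42


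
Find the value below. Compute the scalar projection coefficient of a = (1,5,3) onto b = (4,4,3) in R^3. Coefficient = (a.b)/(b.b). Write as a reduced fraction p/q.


Projection coefficient = (a . b) / (b . b)
a . b = 1*4 + 5*4 + 3*3
= 4 + 20 + 9 = 33
b . b = 4^2 + 4^2 + 3^2
= 16 + 16 + 9 = 41
Coefficient = 33/41
In lowest terms: 33/41


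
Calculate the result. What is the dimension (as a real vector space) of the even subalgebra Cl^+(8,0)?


Even subalgebra dimension = 2^(n-1)
n = 8 + 0 = 8
2^(8 - 1) = 2^7 = 128
Verification: sum of C(8,k) for even k = 1 + 28 + 70 + 28 + 1 = 128
Result = 128


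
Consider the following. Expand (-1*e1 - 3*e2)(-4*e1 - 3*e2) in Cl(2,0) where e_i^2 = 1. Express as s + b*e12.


Expand: (-1*e1 - 3*e2)(-4*e1 - 3*e2)
= (-1)*(-4)*e1e1 + (-1)*(-3)*e1e2 + (-3)*(-4)*e2e1 + (-3)*(-3)*e2e2
Using e1^2 = e2^2 = 1, e2e1 = -e1e2:
Scalar part s = (-1)*(-4) + (-3)*(-3) = 4 + 9 = 13
Bivector part b = (-1)*(-3) - (-3)*(-4) = 3 - 12 = -9
uv = 13 - 9*e12


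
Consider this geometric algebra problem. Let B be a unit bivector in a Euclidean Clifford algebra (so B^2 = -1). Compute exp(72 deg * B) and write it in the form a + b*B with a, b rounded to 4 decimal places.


For a unit bivector B with B^2 = -1, the exponential series gives
e^(theta*B) = cos(theta) + sin(theta)*B (the GA analogue of Euler's formula).
theta = 72 degrees = 1.256637 rad
cos(72 deg) = 0.3090
sin(72 deg) = 0.9511
exp(theta*B) = 0.3090 + 0.9511*B


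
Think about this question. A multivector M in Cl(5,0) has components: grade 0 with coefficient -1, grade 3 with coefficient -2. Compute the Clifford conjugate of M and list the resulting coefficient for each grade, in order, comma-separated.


Clifford conjugate sign for grade k: (-1)^(k(k+1)/2)
Grade 0: (-1)^(0*1/2) = (-1)^0 = 1, coeff -1 -> -1
Grade 3: (-1)^(3*4/2) = (-1)^6 = 1, coeff -2 -> -2
Conjugated coefficients: -1, -2


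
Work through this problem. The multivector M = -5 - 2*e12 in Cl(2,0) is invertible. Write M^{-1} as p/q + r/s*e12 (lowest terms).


M = -5 - 2*e12, where e12^2 = -1.
Since M commutes with its reverse ~M = a - b*e12, M * ~M = a^2 - b^2*e12^2 = a^2 + b^2.
So M^{-1} = ~M / (a^2 + b^2) = (a - b*e12)/(a^2 + b^2).
a^2 + b^2 = 25 + 4 = 29
Scalar part = -5/29 = -5/29
Bivector coeff = 2/29 = 2/29
M^{-1} = -5/29 + 2/29*e12


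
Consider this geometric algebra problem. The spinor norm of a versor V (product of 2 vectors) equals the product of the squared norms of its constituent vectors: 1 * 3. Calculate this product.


Spinor norm N(V) = |v1|^2 * |v2|^2 * ... * |v2|^2
= 1 * 3
Running product: 1, 3
N(V) = 3


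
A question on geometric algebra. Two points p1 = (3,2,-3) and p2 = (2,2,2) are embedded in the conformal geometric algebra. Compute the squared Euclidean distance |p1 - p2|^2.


p1 - p2 = (1, 0, -5)
|p1 - p2|^2 = 1^2 + 0^2 + (-5)^2
= 1 + 0 + 25
= 26


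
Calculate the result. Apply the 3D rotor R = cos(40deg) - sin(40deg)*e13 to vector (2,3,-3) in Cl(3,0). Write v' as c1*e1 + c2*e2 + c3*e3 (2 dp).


Rotor R = cos(40deg) - sin(40deg)*e13
Rotation angle theta = 2 * 40 = 80 degrees in the e13 plane (e1 -> e3).
The component perpendicular to the plane (e2) is invariant: v'_2 = v2 = 3.00
cos(80deg) = 0.1736, sin(80deg) = 0.9848
v'_1 = v1*cos(theta) - v3*sin(theta) = 2*0.1736 - (-3)*0.9848 = 3.30
v'_3 = v1*sin(theta) + v3*cos(theta) = 2*0.9848 + (-3)*0.1736 = 1.45
v' = 3.30*e1 + 3.00*e2 + 1.45*e3


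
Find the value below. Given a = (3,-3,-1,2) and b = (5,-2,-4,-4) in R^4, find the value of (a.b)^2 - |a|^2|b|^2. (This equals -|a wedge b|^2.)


a . b = 3*5 + (-3)*(-2) + (-1)*(-4) + 2*(-4)
= 15 + 6 + 4 + (-8) = 17
|a|^2 = 3^2 + (-3)^2 + (-1)^2 + 2^2 = 23
|b|^2 = 5^2 + (-2)^2 + (-4)^2 + (-4)^2 = 61
(a.b)^2 = 17^2 = 289
|a|^2 * |b|^2 = 23 * 61 = 1403
Result = 289 - 1403 = -1114


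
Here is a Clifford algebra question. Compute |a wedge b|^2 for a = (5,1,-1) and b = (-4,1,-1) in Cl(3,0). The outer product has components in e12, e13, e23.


a wedge b = (a1*b2 - a2*b1)*e12 + (a1*b3 - a3*b1)*e13 + (a2*b3 - a3*b2)*e23
e12 coeff: 5*1 - 1*(-4) = 5 - (-4) = 9
e13 coeff: 5*(-1) - (-1)*(-4) = -5 - 4 = -9
e23 coeff: 1*(-1) - (-1)*1 = -1 - (-1) = 0
|a wedge b|^2 = 9^2 + (-9)^2 + 0^2
= 81 + 81 + 0
= 162


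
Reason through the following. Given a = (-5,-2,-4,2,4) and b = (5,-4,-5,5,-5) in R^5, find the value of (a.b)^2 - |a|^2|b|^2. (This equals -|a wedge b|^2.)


a . b = (-5)*5 + (-2)*(-4) + (-4)*(-5) + 2*5 + 4*(-5)
= -25 + 8 + 20 + 10 + (-20) = -7
|a|^2 = (-5)^2 + (-2)^2 + (-4)^2 + 2^2 + 4^2 = 65
|b|^2 = 5^2 + (-4)^2 + (-5)^2 + 5^2 + (-5)^2 = 116
(a.b)^2 = (-7)^2 = 49
|a|^2 * |b|^2 = 65 * 116 = 7540
Result = 49 - 7540 = -7491


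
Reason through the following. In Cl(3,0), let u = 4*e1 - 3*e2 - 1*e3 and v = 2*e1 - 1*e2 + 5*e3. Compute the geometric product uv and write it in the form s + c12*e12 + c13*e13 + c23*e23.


In Cl(3,0): e_i^2 = 1, e_ie_j = -e_je_i for i != j.
Scalar part = u . v = 4*2 + (-3)*(-1) + (-1)*5
= 8 + 3 + (-5) = 6
e12 coeff = 4*(-1) - (-3)*2 = -4 - (-6) = 2
e13 coeff = 4*5 - (-1)*2 = 20 - (-2) = 22
e23 coeff = (-3)*5 - (-1)*(-1) = -15 - 1 = -16
uv = 6 + 2*e12 + 22*e13 - 16*e23


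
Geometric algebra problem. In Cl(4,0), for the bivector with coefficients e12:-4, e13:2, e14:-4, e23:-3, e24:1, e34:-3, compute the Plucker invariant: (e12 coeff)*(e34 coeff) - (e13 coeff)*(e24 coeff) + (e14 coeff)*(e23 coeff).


Plucker relation: af - be + cd
a*f = (-4)*(-3) = 12
b*e = 2*1 = 2
c*d = (-4)*(-3) = 12
af - be + cd = 12 - 2 + 12
= 22


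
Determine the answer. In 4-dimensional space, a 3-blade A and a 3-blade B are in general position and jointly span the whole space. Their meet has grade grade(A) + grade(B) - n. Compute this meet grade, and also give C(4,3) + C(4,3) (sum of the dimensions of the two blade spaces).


Meet grade = grade(A) + grade(B) - n
= 3 + 3 - 4 = 2
C(4,3) = 4
C(4,3) = 4
dim_A + dim_B = 4 + 4 = 8


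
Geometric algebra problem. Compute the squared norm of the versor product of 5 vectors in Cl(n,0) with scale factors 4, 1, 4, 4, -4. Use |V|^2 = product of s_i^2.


Each vector v_i has |v_i|^2 = s_i^2
Squared scales: 4^2 = 16, 1^2 = 1, 4^2 = 16, 4^2 = 16, (-4)^2 = 16
|V|^2 = 16 * 1 * 16 * 16 * 16
= 65536


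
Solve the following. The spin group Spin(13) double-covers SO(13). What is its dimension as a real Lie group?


Spin(n) double-covers SO(n); both have Lie algebra so(n) of dimension n(n-1)/2.
n = 13
n(n-1) = 13 * 12 = 156
dim Spin(13) = 156/2 = 78


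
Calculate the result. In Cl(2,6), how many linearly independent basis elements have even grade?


Even subalgebra dimension = 2^(n-1)
n = 2 + 6 = 8
2^(8 - 1) = 2^7 = 128
Verification: sum of C(8,k) for even k = 1 + 28 + 70 + 28 + 1 = 128
Result = 128


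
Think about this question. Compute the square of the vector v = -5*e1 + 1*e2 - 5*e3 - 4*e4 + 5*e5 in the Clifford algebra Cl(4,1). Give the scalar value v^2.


v^2 = sum of c_i^2 * e_i^2
Positive signature terms (e_i^2 = +1): (-5)^2 + 1^2 + (-5)^2 + (-4)^2 = 67
Negative signature terms (e_j^2 = -1): 5^2 = 25
v^2 = 67 - 25 = 42


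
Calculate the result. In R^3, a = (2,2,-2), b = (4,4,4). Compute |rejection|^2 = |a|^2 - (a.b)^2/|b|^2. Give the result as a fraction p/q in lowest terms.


|a|^2 = 2^2 + 2^2 + (-2)^2 = 12
|b|^2 = 4^2 + 4^2 + 4^2 = 48
a . b = 2*4 + 2*4 + (-2)*4 = 8
(a.b)^2 = 8^2 = 64
|rej|^2 = 12 - 64/48
= (576 - 64)/48
= 512/48
In lowest terms: 32/3


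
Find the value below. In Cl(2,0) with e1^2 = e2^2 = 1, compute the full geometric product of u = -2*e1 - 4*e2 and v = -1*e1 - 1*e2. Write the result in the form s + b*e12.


Expand: (-2*e1 - 4*e2)(-1*e1 - 1*e2)
= (-2)*(-1)*e1e1 + (-2)*(-1)*e1e2 + (-4)*(-1)*e2e1 + (-4)*(-1)*e2e2
Using e1^2 = e2^2 = 1, e2e1 = -e1e2:
Scalar part s = (-2)*(-1) + (-4)*(-1) = 2 + 4 = 6
Bivector part b = (-2)*(-1) - (-4)*(-1) = 2 - 4 = -2
uv = 6 - 2*e12


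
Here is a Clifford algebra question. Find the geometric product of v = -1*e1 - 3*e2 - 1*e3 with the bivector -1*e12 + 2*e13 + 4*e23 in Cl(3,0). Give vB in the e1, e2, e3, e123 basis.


vB has grade-1 (vector) and grade-3 (trivector) parts: vB = (v _| B) + (v ^ B).
Vector part <vB>_1:
  e1: -v2*b12 - v3*b13 = -(-3)*(-1) - (-1)*(2) = -1
  e2: v1*b12 - v3*b23 = (-1)*(-1) - (-1)*(4) = 5
  e3: v1*b13 + v2*b23 = (-1)*(2) + (-3)*(4) = -14
Trivector part <vB>_3:
  e123: v1*b23 - v2*b13 + v3*b12 = (-1)*(4) - (-3)*(2) + (-1)*(-1) = 3
vB = -1*e1 + 5*e2 - 14*e3 + 3*e123


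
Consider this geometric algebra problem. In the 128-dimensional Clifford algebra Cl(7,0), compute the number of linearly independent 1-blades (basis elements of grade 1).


Number of grade-k basis blades in Cl(p,q) with n = p + q is C(n, k).
n = 7 + 0 = 7
C(7, 1) = 7! / (1! * 6!)
= 5040 / (1 * 720)
= 7


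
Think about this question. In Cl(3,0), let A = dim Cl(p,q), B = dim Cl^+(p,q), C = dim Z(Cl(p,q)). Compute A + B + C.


n = 3 + 0 = 3
Total dim = 2^3 = 8
Even subalgebra dim = 2^2 = 4
n is odd, so center dim = 2
Sum = 8 + 4 + 2 = 14


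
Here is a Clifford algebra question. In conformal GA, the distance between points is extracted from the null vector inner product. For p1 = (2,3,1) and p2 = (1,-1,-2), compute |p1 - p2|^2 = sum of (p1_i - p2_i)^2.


p1 - p2 = (1, 4, 3)
|p1 - p2|^2 = 1^2 + 4^2 + 3^2
= 1 + 16 + 9
= 26


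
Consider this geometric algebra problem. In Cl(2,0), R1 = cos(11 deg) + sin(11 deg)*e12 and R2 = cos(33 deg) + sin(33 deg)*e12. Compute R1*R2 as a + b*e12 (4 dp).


Same-plane rotors commute and their half-angles add:
R1*R2 = cos(a1 + a2) + sin(a1 + a2)*e12.
a1 + a2 = 11 + 33 = 44 deg
cos(44 deg) = 0.7193
sin(44 deg) = 0.6947
R1*R2 = 0.7193 + 0.6947*e12


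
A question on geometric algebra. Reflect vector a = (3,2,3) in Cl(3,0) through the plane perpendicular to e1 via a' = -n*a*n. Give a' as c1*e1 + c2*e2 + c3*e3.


Reflection formula: a' = -n*a*n, with n = e1 (unit vector, n^2 = 1).
For reflection through hyperplane perp to e1:
The component along e1 flips sign, others stay.
a = (3, 2, 3)
a' = (-3, 2, 3)
a' = -3*e1 + 2*e2 + 3*e3


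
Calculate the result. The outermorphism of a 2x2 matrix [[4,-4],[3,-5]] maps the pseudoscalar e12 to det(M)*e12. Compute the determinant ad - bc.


The outermorphism of a linear map f sends e1^e2 to f(e1)^f(e2).
f(e1) = 4*e1 + 3*e2
f(e2) = -4*e1 - 5*e2
f(e1) ^ f(e2) = (4*e1 + 3*e2) ^ (-4*e1 - 5*e2)
= 4*(-5)*e12 + 3*(-4)*e21
= (-20 - (-12))*e12
= -8*e12
Coefficient = -8


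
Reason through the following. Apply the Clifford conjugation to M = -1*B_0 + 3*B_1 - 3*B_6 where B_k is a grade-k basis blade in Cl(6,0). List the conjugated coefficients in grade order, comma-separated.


Clifford conjugate sign for grade k: (-1)^(k(k+1)/2)
Grade 0: (-1)^(0*1/2) = (-1)^0 = 1, coeff -1 -> -1
Grade 1: (-1)^(1*2/2) = (-1)^1 = -1, coeff 3 -> -3
Grade 6: (-1)^(6*7/2) = (-1)^21 = -1, coeff -3 -> 3
Conjugated coefficients: -1, -3, 3


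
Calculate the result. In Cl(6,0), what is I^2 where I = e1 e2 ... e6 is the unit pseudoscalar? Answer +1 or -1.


The pseudoscalar I = e1...e_n (product of all n generators) of Cl(p,q) satisfies I^2 = (-1)^(q + n(n-1)/2).
p = 6, q = 0, n = p + q = 6
n(n-1)/2 = 6 * 5 / 2 = 15
Exponent = q + n(n-1)/2 = 0 + 15 = 15
I^2 = (-1)^15 = -1


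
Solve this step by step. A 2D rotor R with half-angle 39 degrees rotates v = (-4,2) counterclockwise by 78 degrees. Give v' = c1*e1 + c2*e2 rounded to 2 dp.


Rotor R = cos(39deg) - sin(39deg)*e12
Rotation angle theta = 2 * 39 = 78 degrees
v' = R*v*~R rotates v by theta.
cos(78deg) = 0.2079, sin(78deg) = 0.9781
v'_1 = -4*cos(78deg) - 2*sin(78deg)
= -4*0.2079 - 2*0.9781
= -2.79
v'_2 = -4*sin(78deg) + 2*cos(78deg)
= -4*0.9781 + 2*0.2079
= -3.50
v' = -2.79*e1 - 3.50*e2


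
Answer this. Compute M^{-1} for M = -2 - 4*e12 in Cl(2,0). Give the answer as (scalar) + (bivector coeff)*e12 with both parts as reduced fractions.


M = -2 - 4*e12, where e12^2 = -1.
Since M commutes with its reverse ~M = a - b*e12, M * ~M = a^2 - b^2*e12^2 = a^2 + b^2.
So M^{-1} = ~M / (a^2 + b^2) = (a - b*e12)/(a^2 + b^2).
a^2 + b^2 = 4 + 16 = 20
Scalar part = -2/20 = -1/10
Bivector coeff = 4/20 = 1/5
M^{-1} = -1/10 + 1/5*e12


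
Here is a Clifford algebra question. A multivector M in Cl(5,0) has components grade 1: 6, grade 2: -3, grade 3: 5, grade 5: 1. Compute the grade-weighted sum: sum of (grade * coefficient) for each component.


Grade-weighted sum = sum of grade_k * coefficient_k
1*6 = 6
2*(-3) = -6
3*5 = 15
5*1 = 5
Total = 6 + (-6) + 15 + 5 = 20
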